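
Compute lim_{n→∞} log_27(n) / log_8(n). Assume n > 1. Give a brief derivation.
lim = ln(8) / ln(27) = log_27(8)

Change of base: log_27(n) = ln n / ln 27 and log_8(n) = ln n / ln 8. The ratio is (ln n / ln 27) · (ln 8 / ln n) = ln 8 / ln 27, a constant independent of n. So the limit is ln 8 / ln 27 = log_27(8).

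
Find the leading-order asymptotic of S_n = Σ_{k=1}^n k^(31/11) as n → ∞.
S_n ~ (11/42) · n^(42/11)

Integral comparison: Σ_{k=1}^n k^(31/11) = ∫_0^n x^(31/11) dx + O(n^(31/11)). The integral is n^(1 + 31/11) / (1 + 31/11) = n^((31+11)/11) / ((31+11)/11) = (11/42) · n^(42/11).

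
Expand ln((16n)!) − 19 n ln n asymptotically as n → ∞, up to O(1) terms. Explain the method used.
ln((16n)!) − 19 n ln n = −3 n ln n + 16(ln 16 − 1) n + (1/2) ln(2π·16n) + O(1/n)

Stirling: ln((16n)!) = 16n ln(16n) − 16n + (1/2) ln(2π·16n) + O(1/n).
Expand 16n ln(16n) = 16n (ln n + ln 16) = 16n ln n + 16n ln 16.
Subtract 19n ln n: leading term is (16 − 19) n ln n = −3 n ln n. The next term is 16n ln 16 − 16n = 16(ln 16 − 1) n. Then the (1/2) ln(2π·16n) correction.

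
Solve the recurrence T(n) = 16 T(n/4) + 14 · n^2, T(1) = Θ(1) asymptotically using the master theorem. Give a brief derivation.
T(n) = Θ(n^2 log n)

log_4 16 = 2, and f(n) = 14 · n^2 = Θ(n^(log_4 16)). This is Case 2 of the master theorem: T(n) = Θ(f(n) · log n) = Θ(n^2 log n).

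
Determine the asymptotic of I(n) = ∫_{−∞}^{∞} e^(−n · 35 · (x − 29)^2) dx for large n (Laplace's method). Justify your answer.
I(n) = sqrt(π/(35n))

Here φ(x) = 35 · (x − 29)^2 has its unique minimum at x* = 29 with φ(x*) = 0 and φ''(x*) = 70. Laplace's method gives
  I(n) ~ e^(−n φ(x*)) · sqrt(2π / (n · φ''(x*))) = sqrt(2π / (70n)) = sqrt(π/(35n)).
This is exact: substituting u = (x − 29)·sqrt(35n) gives I(n) = (1/sqrt(35n)) ∫_{−∞}^{∞} e^(−u^2) du = sqrt(π/(35n)).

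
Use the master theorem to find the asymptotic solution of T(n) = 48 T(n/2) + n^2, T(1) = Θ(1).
T(n) = Θ(n^(log_2 48))

Master theorem: compare f(n) = n^2 to n^(log_2 48) where log_2 48 ≈ 5.585. Since 2 < log_2 48, we have f(n) = O(n^(log_2 48 − ε)) for some ε > 0 — Case 1. Hence T(n) = Θ(n^(log_2 48)).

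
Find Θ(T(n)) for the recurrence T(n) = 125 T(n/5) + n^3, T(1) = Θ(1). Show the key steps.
T(n) = Θ(n^3 log n)

log_5 125 = 3, and f(n) = n^3 = Θ(n^(log_5 125)). This is Case 2 of the master theorem: T(n) = Θ(f(n) · log n) = Θ(n^3 log n).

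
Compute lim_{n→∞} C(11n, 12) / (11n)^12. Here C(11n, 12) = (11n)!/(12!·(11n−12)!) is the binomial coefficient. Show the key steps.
lim = 1/12! = 1/479001600

With N = 11n → ∞: C(N, 12) / N^12 = [N(N−1)…(N−11)] / (12! · N^12) = (1/12!) · 1 · (1 − 1/(11n)) · … · (1 − 11/(11n)). Each factor → 1 as N → ∞, so the limit is 1/12! = 1/479001600.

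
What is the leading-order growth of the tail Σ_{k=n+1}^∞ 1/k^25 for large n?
Σ_{k>n} 1/k^25 ~ 1/(24 · n^24)

Compare to the integral: ∫_{n}^∞ x^(−25) dx = [−x^(−24)/24]_{n}^∞ = 1/((25−1)·n^24). Euler-Maclaurin then gives
  Σ_{k>n} 1/k^25 = ∫_{n}^∞ dx/x^25 − 1/(2·n^25) + O(1/n^26).
(Equivalently this is ζ(25) − Σ_{k≤n} 1/k^25.)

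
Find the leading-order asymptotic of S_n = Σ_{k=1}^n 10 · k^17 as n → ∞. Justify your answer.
S_n ~ 5 · n^18 / 9

By integral comparison (Euler-Maclaurin), Σ_{k=1}^n 10 · k^17 = 10 · ∫_0^n x^17 dx + O(n^17) = 10 · n^18/18 = 5 · n^18 / 9 + O(n^17). (Equivalently, Faulhaber's formula gives the same leading term.)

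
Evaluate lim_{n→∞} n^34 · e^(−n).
lim = 0

Exponentials with base > 1 dominate every fixed polynomial: for any fixed c, n^c / e^n → 0 as n → ∞ (e.g. by the ratio test, or since e^n grows faster than any power of n). Hence n^34 · e^(−n) = n^34 / e^n → 0.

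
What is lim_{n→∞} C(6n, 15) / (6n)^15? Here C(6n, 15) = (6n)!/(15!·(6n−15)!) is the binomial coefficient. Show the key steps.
lim = 1/15! = 1/1307674368000

With N = 6n → ∞: C(N, 15) / N^15 = [N(N−1)…(N−14)] / (15! · N^15) = (1/15!) · 1 · (1 − 1/(6n)) · … · (1 − 14/(6n)). Each factor → 1 as N → ∞, so the limit is 1/15! = 1/1307674368000.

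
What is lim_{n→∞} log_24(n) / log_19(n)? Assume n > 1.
lim = ln(19) / ln(24) = log_24(19)

Change of base: log_24(n) = ln n / ln 24 and log_19(n) = ln n / ln 19. The ratio is (ln n / ln 24) · (ln 19 / ln n) = ln 19 / ln 24, a constant independent of n. So the limit is ln 19 / ln 24 = log_24(19).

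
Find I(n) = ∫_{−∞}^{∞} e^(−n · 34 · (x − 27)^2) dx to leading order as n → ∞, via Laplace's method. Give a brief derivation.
I(n) = sqrt(π/(34n))

Here φ(x) = 34 · (x − 27)^2 has its unique minimum at x* = 27 with φ(x*) = 0 and φ''(x*) = 68. Laplace's method gives
  I(n) ~ e^(−n φ(x*)) · sqrt(2π / (n · φ''(x*))) = sqrt(2π / (68n)) = sqrt(π/(34n)).
This is exact: substituting u = (x − 27)·sqrt(34n) gives I(n) = (1/sqrt(34n)) ∫_{−∞}^{∞} e^(−u^2) du = sqrt(π/(34n)).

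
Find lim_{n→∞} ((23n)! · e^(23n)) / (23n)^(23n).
lim = ∞

Stirling: (23n)! ~ sqrt(2π·23n) · (23n/e)^(23n). Hence
  (23n)! · e^(23n) / (23n)^(23n) ~ sqrt(2π·23n) = sqrt(2π·23) · sqrt(n) → ∞.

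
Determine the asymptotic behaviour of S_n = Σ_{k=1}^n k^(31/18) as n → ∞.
S_n ~ (18/49) · n^(49/18)

Integral comparison: Σ_{k=1}^n k^(31/18) = ∫_0^n x^(31/18) dx + O(n^(31/18)). The integral is n^(1 + 31/18) / (1 + 31/18) = n^((31+18)/18) / ((31+18)/18) = (18/49) · n^(49/18).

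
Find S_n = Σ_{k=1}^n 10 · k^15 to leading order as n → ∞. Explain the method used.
S_n ~ 5 · n^16 / 8

By integral comparison (Euler-Maclaurin), Σ_{k=1}^n 10 · k^15 = 10 · ∫_0^n x^15 dx + O(n^15) = 10 · n^16/16 = 5 · n^16 / 8 + O(n^15). (Equivalently, Faulhaber's formula gives the same leading term.)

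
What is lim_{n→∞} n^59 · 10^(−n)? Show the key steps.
lim = 0

Exponentials with base > 1 dominate every fixed polynomial: for any fixed c, n^c / 10^n → 0 as n → ∞ (e.g. by the ratio test, or by writing 10^n = e^(n ln 10) and noting e^(n ln 10) / n^c → ∞). Hence n^59 · 10^(−n) = n^59 / 10^n → 0.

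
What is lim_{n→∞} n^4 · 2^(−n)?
lim = 0

Exponentials with base > 1 dominate every fixed polynomial: for any fixed c, n^c / 2^n → 0 as n → ∞ (e.g. by the ratio test, or by writing 2^n = e^(n ln 2) and noting e^(n ln 2) / n^c → ∞). Hence n^4 · 2^(−n) = n^4 / 2^n → 0.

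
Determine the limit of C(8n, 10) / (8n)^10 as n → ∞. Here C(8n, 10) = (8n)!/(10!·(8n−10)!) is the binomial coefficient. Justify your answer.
lim = 1/10! = 1/3628800

With N = 8n → ∞: C(N, 10) / N^10 = [N(N−1)…(N−9)] / (10! · N^10) = (1/10!) · 1 · (1 − 1/(8n)) · … · (1 − 9/(8n)). Each factor → 1 as N → ∞, so the limit is 1/10! = 1/3628800.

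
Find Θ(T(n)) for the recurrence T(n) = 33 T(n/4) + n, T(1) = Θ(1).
T(n) = Θ(n^(log_4 33))

Master theorem: compare f(n) = n to n^(log_4 33) where log_4 33 ≈ 2.522. Since 1 < log_4 33, we have f(n) = O(n^(log_4 33 − ε)) for some ε > 0 — Case 1. Hence T(n) = Θ(n^(log_4 33)).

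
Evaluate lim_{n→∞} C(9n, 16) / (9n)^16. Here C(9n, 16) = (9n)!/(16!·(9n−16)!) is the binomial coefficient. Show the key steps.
lim = 1/16! = 1/20922789888000

With N = 9n → ∞: C(N, 16) / N^16 = [N(N−1)…(N−15)] / (16! · N^16) = (1/16!) · 1 · (1 − 1/(9n)) · … · (1 − 15/(9n)). Each factor → 1 as N → ∞, so the limit is 1/16! = 1/20922789888000.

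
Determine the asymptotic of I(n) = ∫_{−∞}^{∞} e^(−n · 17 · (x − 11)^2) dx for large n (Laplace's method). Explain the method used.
I(n) = sqrt(π/(17n))

Here φ(x) = 17 · (x − 11)^2 has its unique minimum at x* = 11 with φ(x*) = 0 and φ''(x*) = 34. Laplace's method gives
  I(n) ~ e^(−n φ(x*)) · sqrt(2π / (n · φ''(x*))) = sqrt(2π / (34n)) = sqrt(π/(17n)).
This is exact: substituting u = (x − 11)·sqrt(17n) gives I(n) = (1/sqrt(17n)) ∫_{−∞}^{∞} e^(−u^2) du = sqrt(π/(17n)).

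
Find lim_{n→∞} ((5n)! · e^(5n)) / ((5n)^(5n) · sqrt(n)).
lim = sqrt(2π·5)

Stirling: (5n)! ~ sqrt(2π·5n) · (5n/e)^(5n). Hence
  (5n)! · e^(5n) / (5n)^(5n) ~ sqrt(2π·5n).
Dividing by sqrt(n): sqrt(2π·5n) / sqrt(n) = sqrt(2π·5) · n^((1−1)/2), so the limit is sqrt(2π·5).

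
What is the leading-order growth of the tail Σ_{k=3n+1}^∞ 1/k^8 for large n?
Σ_{k>3n} 1/k^8 ~ 1/(7 · (3n)^7)

Compare to the integral: ∫_{3n}^∞ x^(−8) dx = [−x^(−7)/7]_{3n}^∞ = 1/((8−1)·(3n)^7). Euler-Maclaurin then gives
  Σ_{k>3n} 1/k^8 = ∫_{3n}^∞ dx/x^8 − 1/(2·(3n)^8) + O(1/(3n)^9).
(Equivalently this is ζ(8) − Σ_{k≤3n} 1/k^8.)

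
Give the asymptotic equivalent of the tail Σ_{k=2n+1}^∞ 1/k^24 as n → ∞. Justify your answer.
Σ_{k>2n} 1/k^24 ~ 1/(23 · (2n)^23)

Compare to the integral: ∫_{2n}^∞ x^(−24) dx = [−x^(−23)/23]_{2n}^∞ = 1/((24−1)·(2n)^23). Euler-Maclaurin then gives
  Σ_{k>2n} 1/k^24 = ∫_{2n}^∞ dx/x^24 − 1/(2·(2n)^24) + O(1/(2n)^25).
(Equivalently this is ζ(24) − Σ_{k≤2n} 1/k^24.)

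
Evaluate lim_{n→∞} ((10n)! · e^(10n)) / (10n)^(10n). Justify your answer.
lim = ∞

Stirling: (10n)! ~ sqrt(2π·10n) · (10n/e)^(10n). Hence
  (10n)! · e^(10n) / (10n)^(10n) ~ sqrt(2π·10n) = sqrt(2π·10) · sqrt(n) → ∞.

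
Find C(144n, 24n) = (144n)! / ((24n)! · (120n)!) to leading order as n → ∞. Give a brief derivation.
C(144n, 24n) ~ (46656/3125)^(24n) · sqrt(3/(5π·24n))

Write N = 24n. Apply Stirling to each factorial:
  (6N)! ~ sqrt(2π·6N) · (6N/e)^(6N),
  N! ~ sqrt(2π N) · (N/e)^N,
  (5N)! ~ sqrt(2π·5N) · (5N/e)^(5N).
The exponential factors combine to (6N)^(6N) / (N^N · (5N)^(5N)) = 6^(6N)/5^(5N) = (6^6/5^5)^N = (46656/3125)^N.
The square-root prefactors combine to sqrt(2π·6N) / (sqrt(2π N)·sqrt(2π·5N)) = sqrt(6 / (2π·5·N)) = sqrt(3/(5π·24n)).
Substituting N = 24n: C(144n, 24n) ~ (46656/3125)^(24n) · sqrt(3/(5π·24n)).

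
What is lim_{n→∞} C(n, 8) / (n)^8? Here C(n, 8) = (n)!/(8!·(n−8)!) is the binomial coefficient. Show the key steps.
lim = 1/8! = 1/40320

With N = n → ∞: C(N, 8) / N^8 = [N(N−1)…(N−7)] / (8! · N^8) = (1/8!) · 1 · (1 − 1/n) · … · (1 − 7/n). Each factor → 1 as N → ∞, so the limit is 1/8! = 1/40320.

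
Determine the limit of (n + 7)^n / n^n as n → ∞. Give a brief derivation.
lim = e^7

Rewrite as (1 + 7/n)^(n). By the standard limit (1 + x/n)^n → e^x, we have (1 + 7/n)^n → e^7, and raising to the 1st power gives e^7.
More precisely, ln[(1 + 7/n)^(n)] = n · ln(1 + 7/n) = n · (7/n + O(1/n^2)) = 7 + O(1/n) → 7.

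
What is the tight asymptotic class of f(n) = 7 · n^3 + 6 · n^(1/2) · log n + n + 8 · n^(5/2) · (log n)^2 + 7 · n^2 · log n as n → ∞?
f(n) ∈ Θ(n^3)

Compare the terms by growth order. For large n, n^a · (log n)^b dominates n^a' · (log n)^b' iff a > a', or (a = a' and b > b'). Ranking the 5 terms shows the dominant one is 7 · n^3. Hence f(n) ∈ Θ(n^3).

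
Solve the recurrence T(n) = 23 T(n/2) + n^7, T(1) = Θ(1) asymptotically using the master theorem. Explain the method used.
T(n) = Θ(n^7)

log_2 23 ≈ 4.524. f(n) = n^7 dominates n^(log_2 23) since 7 > 4.524, and the regularity condition a·f(n/b) = 23·(n/2)^7 = (23/128)·n^7 ≤ c·f(n) holds with c = 23/128 ≈ 0.18 < 1. So this is Case 3: T(n) = Θ(f(n)) = Θ(n^7).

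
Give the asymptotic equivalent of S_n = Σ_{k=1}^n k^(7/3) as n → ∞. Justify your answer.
S_n ~ (3/10) · n^(10/3)

Integral comparison: Σ_{k=1}^n k^(7/3) = ∫_0^n x^(7/3) dx + O(n^(7/3)). The integral is n^(1 + 7/3) / (1 + 7/3) = n^((7+3)/3) / ((7+3)/3) = (3/10) · n^(10/3).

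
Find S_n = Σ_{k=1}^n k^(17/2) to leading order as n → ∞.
S_n ~ (2/19) · n^(19/2)

Integral comparison: Σ_{k=1}^n k^(17/2) = ∫_0^n x^(17/2) dx + O(n^(17/2)). The integral is n^(1 + 17/2) / (1 + 17/2) = n^((17+2)/2) / ((17+2)/2) = (2/19) · n^(19/2).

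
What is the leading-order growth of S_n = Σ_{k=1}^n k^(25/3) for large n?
S_n ~ (3/28) · n^(28/3)

Integral comparison: Σ_{k=1}^n k^(25/3) = ∫_0^n x^(25/3) dx + O(n^(25/3)). The integral is n^(1 + 25/3) / (1 + 25/3) = n^((25+3)/3) / ((25+3)/3) = (3/28) · n^(28/3).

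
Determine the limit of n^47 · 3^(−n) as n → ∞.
lim = 0

Exponentials with base > 1 dominate every fixed polynomial: for any fixed c, n^c / 3^n → 0 as n → ∞ (e.g. by the ratio test, or by writing 3^n = e^(n ln 3) and noting e^(n ln 3) / n^c → ∞). Hence n^47 · 3^(−n) = n^47 / 3^n → 0.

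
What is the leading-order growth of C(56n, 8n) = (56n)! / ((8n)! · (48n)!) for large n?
C(56n, 8n) ~ (823543/46656)^(8n) · sqrt(7/(12π·8n))

Write N = 8n. Apply Stirling to each factorial:
  (7N)! ~ sqrt(2π·7N) · (7N/e)^(7N),
  N! ~ sqrt(2π N) · (N/e)^N,
  (6N)! ~ sqrt(2π·6N) · (6N/e)^(6N).
The exponential factors combine to (7N)^(7N) / (N^N · (6N)^(6N)) = 7^(7N)/6^(6N) = (7^7/6^6)^N = (823543/46656)^N.
The square-root prefactors combine to sqrt(2π·7N) / (sqrt(2π N)·sqrt(2π·6N)) = sqrt(7 / (2π·6·N)) = sqrt(7/(12π·8n)).
Substituting N = 8n: C(56n, 8n) ~ (823543/46656)^(8n) · sqrt(7/(12π·8n)).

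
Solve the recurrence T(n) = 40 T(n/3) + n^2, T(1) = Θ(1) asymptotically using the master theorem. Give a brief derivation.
T(n) = Θ(n^(log_3 40))

Master theorem: compare f(n) = n^2 to n^(log_3 40) where log_3 40 ≈ 3.358. Since 2 < log_3 40, we have f(n) = O(n^(log_3 40 − ε)) for some ε > 0 — Case 1. Hence T(n) = Θ(n^(log_3 40)).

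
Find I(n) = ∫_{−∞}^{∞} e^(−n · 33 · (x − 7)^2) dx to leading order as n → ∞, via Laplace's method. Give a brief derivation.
I(n) = sqrt(π/(33n))

Here φ(x) = 33 · (x − 7)^2 has its unique minimum at x* = 7 with φ(x*) = 0 and φ''(x*) = 66. Laplace's method gives
  I(n) ~ e^(−n φ(x*)) · sqrt(2π / (n · φ''(x*))) = sqrt(2π / (66n)) = sqrt(π/(33n)).
This is exact: substituting u = (x − 7)·sqrt(33n) gives I(n) = (1/sqrt(33n)) ∫_{−∞}^{∞} e^(−u^2) du = sqrt(π/(33n)).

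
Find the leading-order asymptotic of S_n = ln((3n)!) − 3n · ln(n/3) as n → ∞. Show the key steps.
S_n ~ 3n · (ln 9 − 1) + O(ln n)

Stirling: ln((3n)!) = 3n ln(3n) − 3n + O(ln n).
  S_n = 3n ln(3n) − 3n − 3n ln(n/3) + O(ln n)
      = 3n ln(3n) − 3n ln n + 3n ln 3 − 3n + O(ln n)
      = 3n ln 3 + 3n ln 3 − 3n + O(ln n)
      = 3n (ln 9 − 1) + O(ln n).
Numerically ln(9) − 1 ≈ 1.1972.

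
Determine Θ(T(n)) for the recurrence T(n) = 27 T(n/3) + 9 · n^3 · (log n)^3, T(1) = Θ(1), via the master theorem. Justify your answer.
T(n) = Θ(n^3 · (log n)^4)

Here log_3 27 = 3 and f(n) = 9 · n^3 · (log n)^3 = Θ(n^(log_3 27) · (log n)^3). This is the extended Case 2 of the master theorem (f matches the critical exponent up to log factors), giving T(n) = Θ(n^(log_3 27) · (log n)^(3+1)) = Θ(n^3 · (log n)^4).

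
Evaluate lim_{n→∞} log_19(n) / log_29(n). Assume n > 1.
lim = ln(29) / ln(19) = log_19(29)

Change of base: log_19(n) = ln n / ln 19 and log_29(n) = ln n / ln 29. The ratio is (ln n / ln 19) · (ln 29 / ln n) = ln 29 / ln 19, a constant independent of n. So the limit is ln 29 / ln 19 = log_19(29).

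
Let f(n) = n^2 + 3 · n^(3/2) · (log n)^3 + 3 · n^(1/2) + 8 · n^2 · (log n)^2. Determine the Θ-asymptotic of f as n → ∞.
f(n) ∈ Θ(n^2 · (log n)^2)

Compare the terms by growth order. For large n, n^a · (log n)^b dominates n^a' · (log n)^b' iff a > a', or (a = a' and b > b'). Ranking the 4 terms shows the dominant one is 8 · n^2 · (log n)^2. Hence f(n) ∈ Θ(n^2 · (log n)^2).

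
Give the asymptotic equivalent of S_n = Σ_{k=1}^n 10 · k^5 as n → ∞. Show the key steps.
S_n ~ 5 · n^6 / 3

By integral comparison (Euler-Maclaurin), Σ_{k=1}^n 10 · k^5 = 10 · ∫_0^n x^5 dx + O(n^5) = 10 · n^6/6 = 5 · n^6 / 3 + O(n^5). (Equivalently, Faulhaber's formula gives the same leading term.)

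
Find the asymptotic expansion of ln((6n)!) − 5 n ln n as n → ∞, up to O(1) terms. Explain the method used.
ln((6n)!) − 5 n ln n = n ln n + 6(ln 6 − 1) n + (1/2) ln(2π·6n) + O(1/n)

Stirling: ln((6n)!) = 6n ln(6n) − 6n + (1/2) ln(2π·6n) + O(1/n).
Expand 6n ln(6n) = 6n (ln n + ln 6) = 6n ln n + 6n ln 6.
Subtract 5n ln n: leading term is (6 − 5) n ln n = n ln n. The next term is 6n ln 6 − 6n = 6(ln 6 − 1) n. Then the (1/2) ln(2π·6n) correction.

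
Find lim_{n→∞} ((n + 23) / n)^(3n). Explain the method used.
lim = e^69

Rewrite as (1 + 23/n)^(3n). By the standard limit (1 + x/n)^n → e^x, we have (1 + 23/n)^n → e^23, and raising to the 3rd power gives e^69.
More precisely, ln[(1 + 23/n)^(3n)] = 3n · ln(1 + 23/n) = 3n · (23/n + O(1/n^2)) = 69 + O(1/n) → 69.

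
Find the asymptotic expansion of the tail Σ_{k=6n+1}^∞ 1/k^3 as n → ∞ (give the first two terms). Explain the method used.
Σ_{k>6n} 1/k^3 = 1/(2 · (6n)^2) − 1/(2 · (6n)^3) + O(1/(6n)^4)

Compare to the integral: ∫_{6n}^∞ x^(−3) dx = [−x^(−2)/2]_{6n}^∞ = 1/((3−1)·(6n)^2). The Euler-Maclaurin correction adds −f(6n)/2 = −1/(2·(6n)^3). Euler-Maclaurin then gives
  Σ_{k>6n} 1/k^3 = ∫_{6n}^∞ dx/x^3 − 1/(2·(6n)^3) + O(1/(6n)^4).
(Equivalently this is ζ(3) − Σ_{k≤6n} 1/k^3.)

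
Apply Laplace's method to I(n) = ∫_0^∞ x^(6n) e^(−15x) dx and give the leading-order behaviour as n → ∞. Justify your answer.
I(n) ~ (sqrt(2π·6n) / 15) · (6n/(15e))^(6n)

Write the integrand as exp(6n ln x − 15x) and set f(x) = 6n ln x − 15x. Then f'(x) = 6n/x − 15 = 0 at x* = 6n/15, and f''(x*) = −6n/x*^2 = −15^2/(6n). Laplace's method (interior maximum) gives
  I(n) ~ e^(f(x*)) · sqrt(2π / |f''(x*)|)
        = exp(6n ln(6n/15) − 6n) · sqrt(2π · 6n / 15^2)
        = (6n/15)^(6n) e^(−6n) · sqrt(2π·6n) / 15
        = (sqrt(2π·6n) / 15) · (6n/(15e))^(6n).
This matches Γ(6n+1)/15^(6n+1) with Stirling applied to Γ.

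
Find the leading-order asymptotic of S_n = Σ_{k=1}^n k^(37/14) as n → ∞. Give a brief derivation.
S_n ~ (14/51) · n^(51/14)

Integral comparison: Σ_{k=1}^n k^(37/14) = ∫_0^n x^(37/14) dx + O(n^(37/14)). The integral is n^(1 + 37/14) / (1 + 37/14) = n^((37+14)/14) / ((37+14)/14) = (14/51) · n^(51/14).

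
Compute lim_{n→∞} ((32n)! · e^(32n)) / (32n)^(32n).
lim = ∞

Stirling: (32n)! ~ sqrt(2π·32n) · (32n/e)^(32n). Hence
  (32n)! · e^(32n) / (32n)^(32n) ~ sqrt(2π·32n) = sqrt(2π·32) · sqrt(n) → ∞.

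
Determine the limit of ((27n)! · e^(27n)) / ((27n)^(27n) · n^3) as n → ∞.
lim = 0

Stirling: (27n)! ~ sqrt(2π·27n) · (27n/e)^(27n). Hence
  (27n)! · e^(27n) / (27n)^(27n) ~ sqrt(2π·27n).
Dividing by n^3: sqrt(2π·27n) / n^3 = sqrt(2π·27) · n^((1−6)/2), so the expression behaves like sqrt(2π·27) · n^((1−6)/2) → 0.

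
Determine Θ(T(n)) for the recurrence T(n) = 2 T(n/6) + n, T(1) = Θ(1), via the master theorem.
T(n) = Θ(n)

log_6 2 ≈ 0.387. f(n) = n dominates n^(log_6 2) since 1 > 0.387, and the regularity condition a·f(n/b) = 2·(n/6)^1 = (2/6)·n ≤ c·f(n) holds with c = 2/6 ≈ 0.333 < 1. So this is Case 3: T(n) = Θ(f(n)) = Θ(n).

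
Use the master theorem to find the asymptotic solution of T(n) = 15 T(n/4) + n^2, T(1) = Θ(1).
T(n) = Θ(n^2)

log_4 15 ≈ 1.953. f(n) = n^2 dominates n^(log_4 15) since 2 > 1.953, and the regularity condition a·f(n/b) = 15·(n/4)^2 = (15/16)·n^2 ≤ c·f(n) holds with c = 15/16 ≈ 0.938 < 1. So this is Case 3: T(n) = Θ(f(n)) = Θ(n^2).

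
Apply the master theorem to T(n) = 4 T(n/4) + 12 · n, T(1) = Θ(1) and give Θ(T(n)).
T(n) = Θ(n log n)

log_4 4 = 1, and f(n) = 12 · n = Θ(n^(log_4 4)). This is Case 2 of the master theorem: T(n) = Θ(f(n) · log n) = Θ(n log n).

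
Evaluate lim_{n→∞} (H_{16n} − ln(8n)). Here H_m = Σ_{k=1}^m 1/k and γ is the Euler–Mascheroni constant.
lim = ln 2 + γ

By Euler-Maclaurin, H_m = ln m + γ + O(1/m). So
  H_{16n} − ln(8n) = ln(16n) + γ − ln(8n) + O(1/n)
                       = ln(16/8) + γ + O(1/n).
Hence the limit is ln(16/8) + γ (= ln 2).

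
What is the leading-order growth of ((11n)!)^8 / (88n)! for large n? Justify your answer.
((11n)!)^8/(88n)! ~ ((2π·11n)^(7/2) / sqrt(8)) · 8^(−8·11n)  →  0

Write N = 11n. Stirling: N! ~ sqrt(2π N)(N/e)^N and (8N)! ~ sqrt(2π·8N)·(8N/e)^(8N).
  (N!)^8/(8N)! ~ (2π N)^(8/2) (N/e)^(8N) / [sqrt(2π·8N) (8N/e)^(8N)]
     = (2π N)^(8/2) / sqrt(2π·8N) · (N/(8N))^(8N)
     = (2π N)^((8−1)/2) / sqrt(8) · 8^(−8N).
Since 8^8 > 1, the factor 8^(−8N) decays exponentially, so the ratio → 0. Substituting N = 11n gives the stated form.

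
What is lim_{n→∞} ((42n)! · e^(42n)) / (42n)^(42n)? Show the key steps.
lim = ∞

Stirling: (42n)! ~ sqrt(2π·42n) · (42n/e)^(42n). Hence
  (42n)! · e^(42n) / (42n)^(42n) ~ sqrt(2π·42n) = sqrt(2π·42) · sqrt(n) → ∞.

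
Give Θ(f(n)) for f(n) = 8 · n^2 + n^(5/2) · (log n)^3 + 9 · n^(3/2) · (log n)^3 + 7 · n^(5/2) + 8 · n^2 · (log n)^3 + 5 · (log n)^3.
f(n) ∈ Θ(n^(5/2) · (log n)^3)

Compare the terms by growth order. For large n, n^a · (log n)^b dominates n^a' · (log n)^b' iff a > a', or (a = a' and b > b'). Ranking the 6 terms shows the dominant one is n^(5/2) · (log n)^3. Hence f(n) ∈ Θ(n^(5/2) · (log n)^3).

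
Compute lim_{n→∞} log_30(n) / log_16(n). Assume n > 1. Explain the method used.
lim = ln(16) / ln(30) = log_30(16)

Change of base: log_30(n) = ln n / ln 30 and log_16(n) = ln n / ln 16. The ratio is (ln n / ln 30) · (ln 16 / ln n) = ln 16 / ln 30, a constant independent of n. So the limit is ln 16 / ln 30 = log_30(16).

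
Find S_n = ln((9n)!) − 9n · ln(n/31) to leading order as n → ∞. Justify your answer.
S_n ~ 9n · (ln 279 − 1) + O(ln n)

Stirling: ln((9n)!) = 9n ln(9n) − 9n + O(ln n).
  S_n = 9n ln(9n) − 9n − 9n ln(n/31) + O(ln n)
      = 9n ln(9n) − 9n ln n + 9n ln 31 − 9n + O(ln n)
      = 9n ln 9 + 9n ln 31 − 9n + O(ln n)
      = 9n (ln 279 − 1) + O(ln n).
Numerically ln(279) − 1 ≈ 4.6312.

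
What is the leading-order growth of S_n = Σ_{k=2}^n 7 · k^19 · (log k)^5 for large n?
S_n ~ 7 · n^20 · (log n)^5 / 20

By integral comparison, S_n = ∫_1^n 7 · x^19 · (log x)^5 dx + O(n^19 · (log n)^5). For the integral, the leading term of ∫_1^n x^19 (log x)^5 dx is n^20/20 · (log n)^5 (by repeated integration by parts; each step lowers the log-exponent and produces a relatively O(1/log n) correction). Hence S_n ~ 7 · n^20 · (log n)^5 / 20.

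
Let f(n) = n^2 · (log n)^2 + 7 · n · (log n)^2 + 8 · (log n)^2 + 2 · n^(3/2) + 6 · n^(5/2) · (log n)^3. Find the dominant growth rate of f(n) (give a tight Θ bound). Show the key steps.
f(n) ∈ Θ(n^(5/2) · (log n)^3)

Compare the terms by growth order. For large n, n^a · (log n)^b dominates n^a' · (log n)^b' iff a > a', or (a = a' and b > b'). Ranking the 5 terms shows the dominant one is 6 · n^(5/2) · (log n)^3. Hence f(n) ∈ Θ(n^(5/2) · (log n)^3).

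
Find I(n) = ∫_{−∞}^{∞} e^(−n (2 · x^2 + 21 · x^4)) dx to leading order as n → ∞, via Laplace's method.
I(n) ~ sqrt(π/(2n))

φ(x) = 2 · x^2 + 21 · x^4 has its unique global minimum at x* = 0 (since φ'(x) = 4x + 84x^3 = 0 only at x = 0 for real x with both coefficients positive, and φ → ∞ as |x| → ∞). At x* = 0, φ(0) = 0 and φ''(0) = 4. Laplace's method then gives
  I(n) ~ sqrt(2π / (n · φ''(0))) · e^(−n φ(0)) = sqrt(2π / (4n)) = sqrt(π/(2n)).
The 21 · x^4 term contributes only at subleading order (an O(1/n) relative correction).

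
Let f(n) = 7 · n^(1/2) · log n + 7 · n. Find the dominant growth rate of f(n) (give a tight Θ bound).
f(n) ∈ Θ(n)

Compare the terms by growth order. For large n, n^a · (log n)^b dominates n^a' · (log n)^b' iff a > a', or (a = a' and b > b'). Ranking the 2 terms shows the dominant one is 7 · n. Hence f(n) ∈ Θ(n).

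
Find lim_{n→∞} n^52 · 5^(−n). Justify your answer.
lim = 0

Exponentials with base > 1 dominate every fixed polynomial: for any fixed c, n^c / 5^n → 0 as n → ∞ (e.g. by the ratio test, or by writing 5^n = e^(n ln 5) and noting e^(n ln 5) / n^c → ∞). Hence n^52 · 5^(−n) = n^52 / 5^n → 0.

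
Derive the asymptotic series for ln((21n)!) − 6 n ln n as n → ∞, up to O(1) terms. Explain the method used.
ln((21n)!) − 6 n ln n = 15 n ln n + 21(ln 21 − 1) n + (1/2) ln(2π·21n) + O(1/n)

Stirling: ln((21n)!) = 21n ln(21n) − 21n + (1/2) ln(2π·21n) + O(1/n).
Expand 21n ln(21n) = 21n (ln n + ln 21) = 21n ln n + 21n ln 21.
Subtract 6n ln n: leading term is (21 − 6) n ln n = 15 n ln n. The next term is 21n ln 21 − 21n = 21(ln 21 − 1) n. Then the (1/2) ln(2π·21n) correction.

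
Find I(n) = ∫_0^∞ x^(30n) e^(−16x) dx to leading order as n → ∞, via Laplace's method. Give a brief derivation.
I(n) ~ (sqrt(2π·30n) / 16) · (30n/(16e))^(30n)

Write the integrand as exp(30n ln x − 16x) and set f(x) = 30n ln x − 16x. Then f'(x) = 30n/x − 16 = 0 at x* = 30n/16, and f''(x*) = −30n/x*^2 = −16^2/(30n). Laplace's method (interior maximum) gives
  I(n) ~ e^(f(x*)) · sqrt(2π / |f''(x*)|)
        = exp(30n ln(30n/16) − 30n) · sqrt(2π · 30n / 16^2)
        = (30n/16)^(30n) e^(−30n) · sqrt(2π·30n) / 16
        = (sqrt(2π·30n) / 16) · (30n/(16e))^(30n).
This matches Γ(30n+1)/16^(30n+1) with Stirling applied to Γ.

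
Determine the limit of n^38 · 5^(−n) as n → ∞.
lim = 0

Exponentials with base > 1 dominate every fixed polynomial: for any fixed c, n^c / 5^n → 0 as n → ∞ (e.g. by the ratio test, or by writing 5^n = e^(n ln 5) and noting e^(n ln 5) / n^c → ∞). Hence n^38 · 5^(−n) = n^38 / 5^n → 0.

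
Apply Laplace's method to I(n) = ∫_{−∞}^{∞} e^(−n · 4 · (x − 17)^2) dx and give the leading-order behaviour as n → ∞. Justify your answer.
I(n) = sqrt(π/(4n))

Here φ(x) = 4 · (x − 17)^2 has its unique minimum at x* = 17 with φ(x*) = 0 and φ''(x*) = 8. Laplace's method gives
  I(n) ~ e^(−n φ(x*)) · sqrt(2π / (n · φ''(x*))) = sqrt(2π / (8n)) = sqrt(π/(4n)).
This is exact: substituting u = (x − 17)·sqrt(4n) gives I(n) = (1/sqrt(4n)) ∫_{−∞}^{∞} e^(−u^2) du = sqrt(π/(4n)).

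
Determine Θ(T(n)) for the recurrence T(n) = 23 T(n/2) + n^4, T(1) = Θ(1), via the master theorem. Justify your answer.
T(n) = Θ(n^(log_2 23))

Master theorem: compare f(n) = n^4 to n^(log_2 23) where log_2 23 ≈ 4.524. Since 4 < log_2 23, we have f(n) = O(n^(log_2 23 − ε)) for some ε > 0 — Case 1. Hence T(n) = Θ(n^(log_2 23)).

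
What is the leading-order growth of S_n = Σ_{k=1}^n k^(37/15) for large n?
S_n ~ (15/52) · n^(52/15)

Integral comparison: Σ_{k=1}^n k^(37/15) = ∫_0^n x^(37/15) dx + O(n^(37/15)). The integral is n^(1 + 37/15) / (1 + 37/15) = n^((37+15)/15) / ((37+15)/15) = (15/52) · n^(52/15).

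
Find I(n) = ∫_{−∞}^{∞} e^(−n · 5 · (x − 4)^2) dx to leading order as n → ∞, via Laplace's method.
I(n) = sqrt(π/(5n))

Here φ(x) = 5 · (x − 4)^2 has its unique minimum at x* = 4 with φ(x*) = 0 and φ''(x*) = 10. Laplace's method gives
  I(n) ~ e^(−n φ(x*)) · sqrt(2π / (n · φ''(x*))) = sqrt(2π / (10n)) = sqrt(π/(5n)).
This is exact: substituting u = (x − 4)·sqrt(5n) gives I(n) = (1/sqrt(5n)) ∫_{−∞}^{∞} e^(−u^2) du = sqrt(π/(5n)).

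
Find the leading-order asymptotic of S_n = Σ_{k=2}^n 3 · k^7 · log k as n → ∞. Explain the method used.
S_n ~ 3 · n^8 log n / 8 − 3 · n^8 / 64

By integral comparison, S_n = ∫_1^n 3 · x^7 · log x dx + O(n^7 · log n). For the integral, ∫ x^7 log x dx = n^8 log n / 8 − n^8/64 (integration by parts). Hence S_n ~ 3 · n^8 log n / 8 − 3 · n^8 / 64.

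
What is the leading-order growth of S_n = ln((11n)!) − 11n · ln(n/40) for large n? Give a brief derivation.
S_n ~ 11n · (ln 440 − 1) + O(ln n)

Stirling: ln((11n)!) = 11n ln(11n) − 11n + O(ln n).
  S_n = 11n ln(11n) − 11n − 11n ln(n/40) + O(ln n)
      = 11n ln(11n) − 11n ln n + 11n ln 40 − 11n + O(ln n)
      = 11n ln 11 + 11n ln 40 − 11n + O(ln n)
      = 11n (ln 440 − 1) + O(ln n).
Numerically ln(440) − 1 ≈ 5.0868.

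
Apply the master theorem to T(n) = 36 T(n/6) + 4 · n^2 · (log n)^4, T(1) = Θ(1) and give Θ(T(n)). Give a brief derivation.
T(n) = Θ(n^2 · (log n)^5)

Here log_6 36 = 2 and f(n) = 4 · n^2 · (log n)^4 = Θ(n^(log_6 36) · (log n)^4). This is the extended Case 2 of the master theorem (f matches the critical exponent up to log factors), giving T(n) = Θ(n^(log_6 36) · (log n)^(4+1)) = Θ(n^2 · (log n)^5).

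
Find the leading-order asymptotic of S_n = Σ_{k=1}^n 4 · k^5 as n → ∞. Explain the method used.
S_n ~ 2 · n^6 / 3

By integral comparison (Euler-Maclaurin), Σ_{k=1}^n 4 · k^5 = 4 · ∫_0^n x^5 dx + O(n^5) = 4 · n^6/6 = 2 · n^6 / 3 + O(n^5). (Equivalently, Faulhaber's formula gives the same leading term.)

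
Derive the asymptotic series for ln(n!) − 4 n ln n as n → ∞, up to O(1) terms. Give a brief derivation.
ln(n!) − 4 n ln n = −3 n ln n − n + (1/2) ln(2π n) + O(1/n)

Stirling: ln((n)!) = n ln(n) − n + (1/2) ln(2π·n) + O(1/n).
Here n ln(n) = n ln n.
Subtract 4n ln n: leading term is (1 − 4) n ln n = −3 n ln n. The next term is −n. Then the (1/2) ln(2π·n) correction.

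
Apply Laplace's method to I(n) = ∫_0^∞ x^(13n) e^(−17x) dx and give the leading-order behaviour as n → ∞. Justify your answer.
I(n) ~ (sqrt(2π·13n) / 17) · (13n/(17e))^(13n)

Write the integrand as exp(13n ln x − 17x) and set f(x) = 13n ln x − 17x. Then f'(x) = 13n/x − 17 = 0 at x* = 13n/17, and f''(x*) = −13n/x*^2 = −17^2/(13n). Laplace's method (interior maximum) gives
  I(n) ~ e^(f(x*)) · sqrt(2π / |f''(x*)|)
        = exp(13n ln(13n/17) − 13n) · sqrt(2π · 13n / 17^2)
        = (13n/17)^(13n) e^(−13n) · sqrt(2π·13n) / 17
        = (sqrt(2π·13n) / 17) · (13n/(17e))^(13n).
This matches Γ(13n+1)/17^(13n+1) with Stirling applied to Γ.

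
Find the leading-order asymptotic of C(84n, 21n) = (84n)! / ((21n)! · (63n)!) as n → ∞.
C(84n, 21n) ~ (256/27)^(21n) · sqrt(2/(3π·21n))

Write N = 21n. Apply Stirling to each factorial:
  (4N)! ~ sqrt(2π·4N) · (4N/e)^(4N),
  N! ~ sqrt(2π N) · (N/e)^N,
  (3N)! ~ sqrt(2π·3N) · (3N/e)^(3N).
The exponential factors combine to (4N)^(4N) / (N^N · (3N)^(3N)) = 4^(4N)/3^(3N) = (4^4/3^3)^N = (256/27)^N.
The square-root prefactors combine to sqrt(2π·4N) / (sqrt(2π N)·sqrt(2π·3N)) = sqrt(4 / (2π·3·N)) = sqrt(2/(3π·21n)).
Substituting N = 21n: C(84n, 21n) ~ (256/27)^(21n) · sqrt(2/(3π·21n)).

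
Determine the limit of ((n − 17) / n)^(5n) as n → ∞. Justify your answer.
lim = e^(−85)

Rewrite as (1 − 17/n)^(5n). By the standard limit (1 + x/n)^n → e^x, we have (1 − 17/n)^n → e^(−17), and raising to the 5th power gives e^(−85).
More precisely, ln[(1 − 17/n)^(5n)] = 5n · ln(1 − 17/n) = 5n · (-17/n + O(1/n^2)) = -85 + O(1/n) → -85.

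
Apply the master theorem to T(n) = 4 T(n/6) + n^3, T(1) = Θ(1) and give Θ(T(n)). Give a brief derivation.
T(n) = Θ(n^3)

log_6 4 ≈ 0.774. f(n) = n^3 dominates n^(log_6 4) since 3 > 0.774, and the regularity condition a·f(n/b) = 4·(n/6)^3 = (4/216)·n^3 ≤ c·f(n) holds with c = 4/216 ≈ 0.0185 < 1. So this is Case 3: T(n) = Θ(f(n)) = Θ(n^3).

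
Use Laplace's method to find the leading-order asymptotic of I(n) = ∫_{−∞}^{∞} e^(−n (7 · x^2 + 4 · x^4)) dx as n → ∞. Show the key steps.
I(n) ~ sqrt(π/(7n))

φ(x) = 7 · x^2 + 4 · x^4 has its unique global minimum at x* = 0 (since φ'(x) = 14x + 16x^3 = 0 only at x = 0 for real x with both coefficients positive, and φ → ∞ as |x| → ∞). At x* = 0, φ(0) = 0 and φ''(0) = 14. Laplace's method then gives
  I(n) ~ sqrt(2π / (n · φ''(0))) · e^(−n φ(0)) = sqrt(2π / (14n)) = sqrt(π/(7n)).
The 4 · x^4 term contributes only at subleading order (an O(1/n) relative correction).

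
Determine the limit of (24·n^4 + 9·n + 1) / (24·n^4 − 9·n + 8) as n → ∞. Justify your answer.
lim = 24/24 = 1

For large n the leading n^4 terms dominate both numerator and denominator. Dividing top and bottom by n^4, every other term tends to 0, leaving 24/24 = 1.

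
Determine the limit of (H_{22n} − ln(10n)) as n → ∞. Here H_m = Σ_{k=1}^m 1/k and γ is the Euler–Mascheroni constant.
lim = ln(11/5) + γ

By Euler-Maclaurin, H_m = ln m + γ + O(1/m). So
  H_{22n} − ln(10n) = ln(22n) + γ − ln(10n) + O(1/n)
                       = ln(22/10) + γ + O(1/n).
Hence the limit is ln(22/10) + γ (= ln(11/5)).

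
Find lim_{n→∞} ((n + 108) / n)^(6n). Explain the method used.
lim = e^648

Rewrite as (1 + 108/n)^(6n). By the standard limit (1 + x/n)^n → e^x, we have (1 + 108/n)^n → e^108, and raising to the 6th power gives e^648.
More precisely, ln[(1 + 108/n)^(6n)] = 6n · ln(1 + 108/n) = 6n · (108/n + O(1/n^2)) = 648 + O(1/n) → 648.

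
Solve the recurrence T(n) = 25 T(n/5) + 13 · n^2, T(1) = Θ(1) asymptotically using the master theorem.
T(n) = Θ(n^2 log n)

log_5 25 = 2, and f(n) = 13 · n^2 = Θ(n^(log_5 25)). This is Case 2 of the master theorem: T(n) = Θ(f(n) · log n) = Θ(n^2 log n).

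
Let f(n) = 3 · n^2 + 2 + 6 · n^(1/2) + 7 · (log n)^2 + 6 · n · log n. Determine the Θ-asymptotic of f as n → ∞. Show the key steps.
f(n) ∈ Θ(n^2)

Compare the terms by growth order. For large n, n^a · (log n)^b dominates n^a' · (log n)^b' iff a > a', or (a = a' and b > b'). Ranking the 5 terms shows the dominant one is 3 · n^2. Hence f(n) ∈ Θ(n^2).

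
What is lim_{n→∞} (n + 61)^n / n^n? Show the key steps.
lim = e^61

Rewrite as (1 + 61/n)^(n). By the standard limit (1 + x/n)^n → e^x, we have (1 + 61/n)^n → e^61, and raising to the 1st power gives e^61.
More precisely, ln[(1 + 61/n)^(n)] = n · ln(1 + 61/n) = n · (61/n + O(1/n^2)) = 61 + O(1/n) → 61.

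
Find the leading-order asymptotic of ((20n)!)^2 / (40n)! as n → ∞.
((20n)!)^2/(40n)! ~ ((2π·20n)^(1/2) / sqrt(2)) · 2^(−2·20n)  →  0

Write N = 20n. Stirling: N! ~ sqrt(2π N)(N/e)^N and (2N)! ~ sqrt(2π·2N)·(2N/e)^(2N).
  (N!)^2/(2N)! ~ (2π N)^(2/2) (N/e)^(2N) / [sqrt(2π·2N) (2N/e)^(2N)]
     = (2π N)^(2/2) / sqrt(2π·2N) · (N/(2N))^(2N)
     = (2π N)^((2−1)/2) / sqrt(2) · 2^(−2N).
Since 2^2 > 1, the factor 2^(−2N) decays exponentially, so the ratio → 0. Substituting N = 20n gives the stated form.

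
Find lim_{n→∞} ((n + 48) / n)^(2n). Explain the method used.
lim = e^96

Rewrite as (1 + 48/n)^(2n). By the standard limit (1 + x/n)^n → e^x, we have (1 + 48/n)^n → e^48, and raising to the 2nd power gives e^96.
More precisely, ln[(1 + 48/n)^(2n)] = 2n · ln(1 + 48/n) = 2n · (48/n + O(1/n^2)) = 96 + O(1/n) → 96.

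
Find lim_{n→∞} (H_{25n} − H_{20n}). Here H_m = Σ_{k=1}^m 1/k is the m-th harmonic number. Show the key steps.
lim = ln(25/20) = ln(5/4)

Euler-Maclaurin gives H_m = ln m + γ + 1/(2m) + O(1/m^2). The γ and O(1/m) terms cancel in the difference:
  H_{25n} − H_{20n} = ln(25n) − ln(20n) + O(1/n) = ln(25/20) + O(1/n).
Hence the limit is ln(25/20) = ln(5/4).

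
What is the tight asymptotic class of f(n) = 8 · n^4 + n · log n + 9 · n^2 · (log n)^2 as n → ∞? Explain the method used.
f(n) ∈ Θ(n^4)

Compare the terms by growth order. For large n, n^a · (log n)^b dominates n^a' · (log n)^b' iff a > a', or (a = a' and b > b'). Ranking the 3 terms shows the dominant one is 8 · n^4. Hence f(n) ∈ Θ(n^4).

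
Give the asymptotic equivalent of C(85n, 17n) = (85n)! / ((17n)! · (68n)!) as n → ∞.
C(85n, 17n) ~ (3125/256)^(17n) · sqrt(5/(8π·17n))

Write N = 17n. Apply Stirling to each factorial:
  (5N)! ~ sqrt(2π·5N) · (5N/e)^(5N),
  N! ~ sqrt(2π N) · (N/e)^N,
  (4N)! ~ sqrt(2π·4N) · (4N/e)^(4N).
The exponential factors combine to (5N)^(5N) / (N^N · (4N)^(4N)) = 5^(5N)/4^(4N) = (5^5/4^4)^N = (3125/256)^N.
The square-root prefactors combine to sqrt(2π·5N) / (sqrt(2π N)·sqrt(2π·4N)) = sqrt(5 / (2π·4·N)) = sqrt(5/(8π·17n)).
Substituting N = 17n: C(85n, 17n) ~ (3125/256)^(17n) · sqrt(5/(8π·17n)).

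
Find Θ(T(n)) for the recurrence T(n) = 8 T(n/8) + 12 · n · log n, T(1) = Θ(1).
T(n) = Θ(n · (log n)^2)

Here log_8 8 = 1 and f(n) = 12 · n · log n = Θ(n^(log_8 8) · (log n)^1). This is the extended Case 2 of the master theorem (f matches the critical exponent up to log factors), giving T(n) = Θ(n^(log_8 8) · (log n)^(1+1)) = Θ(n · (log n)^2).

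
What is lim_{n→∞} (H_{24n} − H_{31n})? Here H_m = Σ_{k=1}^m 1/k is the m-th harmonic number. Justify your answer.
lim = ln(24/31)

Euler-Maclaurin gives H_m = ln m + γ + 1/(2m) + O(1/m^2). The γ and O(1/m) terms cancel in the difference:
  H_{24n} − H_{31n} = ln(24n) − ln(31n) + O(1/n) = ln(24/31) + O(1/n).
Hence the limit is ln(24/31).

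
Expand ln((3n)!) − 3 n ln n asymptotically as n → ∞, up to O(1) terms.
ln((3n)!) − 3 n ln n = 3(ln 3 − 1) n + (1/2) ln(2π·3n) + O(1/n)

Stirling: ln((3n)!) = 3n ln(3n) − 3n + (1/2) ln(2π·3n) + O(1/n).
Since 3n ln(3n) = 3n ln n + 3n ln 3, subtracting 3n ln n cancels the n ln n term exactly. What remains is 3(ln 3 − 1) n + (1/2) ln(2π·3n) + O(1/n).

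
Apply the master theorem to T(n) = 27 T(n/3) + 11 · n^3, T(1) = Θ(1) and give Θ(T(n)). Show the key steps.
T(n) = Θ(n^3 log n)

log_3 27 = 3, and f(n) = 11 · n^3 = Θ(n^(log_3 27)). This is Case 2 of the master theorem: T(n) = Θ(f(n) · log n) = Θ(n^3 log n).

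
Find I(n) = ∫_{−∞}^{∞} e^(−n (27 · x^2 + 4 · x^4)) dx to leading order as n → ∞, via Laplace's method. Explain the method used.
I(n) ~ sqrt(π/(27n))

φ(x) = 27 · x^2 + 4 · x^4 has its unique global minimum at x* = 0 (since φ'(x) = 54x + 16x^3 = 0 only at x = 0 for real x with both coefficients positive, and φ → ∞ as |x| → ∞). At x* = 0, φ(0) = 0 and φ''(0) = 54. Laplace's method then gives
  I(n) ~ sqrt(2π / (n · φ''(0))) · e^(−n φ(0)) = sqrt(2π / (54n)) = sqrt(π/(27n)).
The 4 · x^4 term contributes only at subleading order (an O(1/n) relative correction).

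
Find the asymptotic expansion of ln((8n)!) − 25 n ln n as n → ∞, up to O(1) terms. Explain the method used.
ln((8n)!) − 25 n ln n = −17 n ln n + 8(ln 8 − 1) n + (1/2) ln(2π·8n) + O(1/n)

Stirling: ln((8n)!) = 8n ln(8n) − 8n + (1/2) ln(2π·8n) + O(1/n).
Expand 8n ln(8n) = 8n (ln n + ln 8) = 8n ln n + 8n ln 8.
Subtract 25n ln n: leading term is (8 − 25) n ln n = −17 n ln n. The next term is 8n ln 8 − 8n = 8(ln 8 − 1) n. Then the (1/2) ln(2π·8n) correction.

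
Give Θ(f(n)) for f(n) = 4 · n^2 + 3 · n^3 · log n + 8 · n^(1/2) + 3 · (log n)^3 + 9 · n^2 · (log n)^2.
f(n) ∈ Θ(n^3 · log n)

Compare the terms by growth order. For large n, n^a · (log n)^b dominates n^a' · (log n)^b' iff a > a', or (a = a' and b > b'). Ranking the 5 terms shows the dominant one is 3 · n^3 · log n. Hence f(n) ∈ Θ(n^3 · log n).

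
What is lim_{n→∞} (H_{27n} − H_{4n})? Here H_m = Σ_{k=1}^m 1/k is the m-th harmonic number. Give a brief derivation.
lim = ln(27/4)

Euler-Maclaurin gives H_m = ln m + γ + 1/(2m) + O(1/m^2). The γ and O(1/m) terms cancel in the difference:
  H_{27n} − H_{4n} = ln(27n) − ln(4n) + O(1/n) = ln(27/4) + O(1/n).
Hence the limit is ln(27/4).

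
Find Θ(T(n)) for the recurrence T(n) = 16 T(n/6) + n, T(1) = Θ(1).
T(n) = Θ(n^(log_6 16))

Master theorem: compare f(n) = n to n^(log_6 16) where log_6 16 ≈ 1.547. Since 1 < log_6 16, we have f(n) = O(n^(log_6 16 − ε)) for some ε > 0 — Case 1. Hence T(n) = Θ(n^(log_6 16)).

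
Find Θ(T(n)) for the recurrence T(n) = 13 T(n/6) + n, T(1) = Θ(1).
T(n) = Θ(n^(log_6 13))

Master theorem: compare f(n) = n to n^(log_6 13) where log_6 13 ≈ 1.432. Since 1 < log_6 13, we have f(n) = O(n^(log_6 13 − ε)) for some ε > 0 — Case 1. Hence T(n) = Θ(n^(log_6 13)).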